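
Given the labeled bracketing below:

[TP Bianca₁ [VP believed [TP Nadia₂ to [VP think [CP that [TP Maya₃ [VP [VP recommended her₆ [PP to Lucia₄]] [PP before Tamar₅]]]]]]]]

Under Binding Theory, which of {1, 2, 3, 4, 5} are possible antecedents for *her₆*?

*her* is a pronoun, so Principle B applies: it must be free in its binding domain.
Binding domain of *her₆*: the embedded TP, whose subject is Maya₃.
*Bianca₁* c-commands the pronoun but from outside its binding domain, and is not c-commanded by it → coindexation permitted.
*Nadia₂* c-commands the pronoun but from outside its binding domain, and is not c-commanded by it → coindexation permitted.
*Maya₃* c-commands the pronoun within its binding domain → coindexation would violate Principle B.
*Lucia₄*: the pronoun c-commands this R-expression → coindexation would violate Principle C on *Lucia₄*.
*Tamar₅* and the pronoun do not c-command one another → neither Principle B nor Principle C is at stake; coindexation permitted.

{1, 2, 5}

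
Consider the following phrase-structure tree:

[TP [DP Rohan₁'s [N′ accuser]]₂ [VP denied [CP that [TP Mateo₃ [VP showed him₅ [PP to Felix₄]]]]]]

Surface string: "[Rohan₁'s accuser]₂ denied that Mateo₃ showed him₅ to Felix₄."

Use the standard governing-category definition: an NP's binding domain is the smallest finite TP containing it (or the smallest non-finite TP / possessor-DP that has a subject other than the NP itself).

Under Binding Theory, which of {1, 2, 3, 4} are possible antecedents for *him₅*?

{1, 2}

*him* is a pronoun, so Principle B applies: it must be free in its binding domain.
Binding domain of *him₅*: the embedded TP, whose subject is Mateo₃.
*Rohan₁* and the pronoun do not c-command one another → neither Principle B nor Principle C is at stake; coindexation permitted.
*[Rohan₁'s accuser]₂* c-commands the pronoun but from outside its binding domain, and is not c-commanded by it → coindexation permitted.
*Mateo₃* c-commands the pronoun within its binding domain → coindexation would violate Principle B.
*Felix₄*: the pronoun c-commands this R-expression → coindexation would violate Principle C on *Felix₄*.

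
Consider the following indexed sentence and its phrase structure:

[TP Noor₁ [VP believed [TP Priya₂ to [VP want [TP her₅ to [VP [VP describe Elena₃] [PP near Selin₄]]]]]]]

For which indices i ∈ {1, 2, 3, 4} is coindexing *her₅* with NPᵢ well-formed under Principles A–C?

{1}

*her* is a pronoun, so Principle B applies: it must be free in its binding domain.
Binding domain of *her₅*: the embedded TP, whose subject is Priya₂.
*Noor₁* c-commands the pronoun but from outside its binding domain, and is not c-commanded by it → coindexation permitted.
*Priya₂* c-commands the pronoun within its binding domain → coindexation would violate Principle B.
*Elena₃*: the pronoun c-commands this R-expression → coindexation would violate Principle C on *Elena₃*.
*Selin₄*: the pronoun c-commands this R-expression → coindexation would violate Principle C on *Selin₄*.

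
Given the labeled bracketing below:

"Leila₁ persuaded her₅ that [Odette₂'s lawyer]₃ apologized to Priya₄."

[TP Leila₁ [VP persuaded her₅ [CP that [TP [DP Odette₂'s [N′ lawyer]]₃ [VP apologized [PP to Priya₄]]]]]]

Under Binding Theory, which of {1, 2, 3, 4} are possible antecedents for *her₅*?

*her* is a pronoun, so Principle B applies: it must be free in its binding domain.
Binding domain of *her₅*: the matrix TP, whose subject is Leila₁.
*Leila₁* c-commands the pronoun within its binding domain → coindexation would violate Principle B.
*Odette₂*: the pronoun c-commands this R-expression → coindexation would violate Principle C on *Odette₂*.
*[Odette₂'s lawyer]₃*: the pronoun c-commands this R-expression → coindexation would violate Principle C on *[Odette₂'s lawyer]₃*.
*Priya₄*: the pronoun c-commands this R-expression → coindexation would violate Principle C on *Priya₄*.

none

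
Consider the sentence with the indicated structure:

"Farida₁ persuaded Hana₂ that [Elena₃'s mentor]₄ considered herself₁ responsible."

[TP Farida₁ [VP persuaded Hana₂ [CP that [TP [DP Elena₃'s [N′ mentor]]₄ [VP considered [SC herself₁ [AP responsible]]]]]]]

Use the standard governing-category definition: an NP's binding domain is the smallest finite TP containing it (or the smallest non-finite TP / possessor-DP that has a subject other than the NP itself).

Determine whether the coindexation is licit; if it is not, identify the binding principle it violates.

Principle A

The two coindexed NPs are *Farida₁* and *herself₁*.
*herself₁* is an anaphor. Principle A requires it to be bound within its binding domain — the embedded TP, whose subject is [Elena₃'s mentor]₄.
Within that domain it is c-commanded by *[Elena₃'s mentor]₄*, which does not share its index.
*Farida₁* does c-command the anaphor, but from outside its binding domain.
The anaphor is unbound in its domain → Principle A violation.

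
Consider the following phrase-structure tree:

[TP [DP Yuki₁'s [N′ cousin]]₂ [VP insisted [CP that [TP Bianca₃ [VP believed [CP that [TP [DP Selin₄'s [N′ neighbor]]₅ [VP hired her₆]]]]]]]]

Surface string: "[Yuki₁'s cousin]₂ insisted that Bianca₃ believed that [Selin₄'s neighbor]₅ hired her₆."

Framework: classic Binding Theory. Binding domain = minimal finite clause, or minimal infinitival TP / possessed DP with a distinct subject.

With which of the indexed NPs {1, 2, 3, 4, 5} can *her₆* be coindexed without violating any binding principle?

*her* is a pronoun, so Principle B applies: it must be free in its binding domain.
Binding domain of *her₆*: the embedded TP, whose subject is [Selin₄'s neighbor]₅.
*Yuki₁* and the pronoun do not c-command one another → neither Principle B nor Principle C is at stake; coindexation permitted.
*[Yuki₁'s cousin]₂* c-commands the pronoun but from outside its binding domain, and is not c-commanded by it → coindexation permitted.
*Bianca₃* c-commands the pronoun but from outside its binding domain, and is not c-commanded by it → coindexation permitted.
*Selin₄* and the pronoun do not c-command one another → neither Principle B nor Principle C is at stake; coindexation permitted.
*[Selin₄'s neighbor]₅* c-commands the pronoun within its binding domain → coindexation would violate Principle B.

{1, 2, 3, 4}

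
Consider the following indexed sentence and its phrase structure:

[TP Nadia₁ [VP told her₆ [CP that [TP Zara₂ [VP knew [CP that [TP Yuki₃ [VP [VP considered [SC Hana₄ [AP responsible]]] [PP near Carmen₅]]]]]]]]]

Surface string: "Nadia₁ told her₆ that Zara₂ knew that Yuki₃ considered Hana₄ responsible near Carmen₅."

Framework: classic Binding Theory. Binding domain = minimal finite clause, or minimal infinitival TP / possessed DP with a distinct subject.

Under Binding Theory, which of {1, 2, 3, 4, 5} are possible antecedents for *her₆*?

*her* is a pronoun, so Principle B applies: it must be free in its binding domain.
Binding domain of *her₆*: the matrix TP, whose subject is Nadia₁.
*Nadia₁* c-commands the pronoun within its binding domain → coindexation would violate Principle B.
*Zara₂*: the pronoun c-commands this R-expression → coindexation would violate Principle C on *Zara₂*.
*Yuki₃*: the pronoun c-commands this R-expression → coindexation would violate Principle C on *Yuki₃*.
*Hana₄*: the pronoun c-commands this R-expression → coindexation would violate Principle C on *Hana₄*.
*Carmen₅*: the pronoun c-commands this R-expression → coindexation would violate Principle C on *Carmen₅*.

none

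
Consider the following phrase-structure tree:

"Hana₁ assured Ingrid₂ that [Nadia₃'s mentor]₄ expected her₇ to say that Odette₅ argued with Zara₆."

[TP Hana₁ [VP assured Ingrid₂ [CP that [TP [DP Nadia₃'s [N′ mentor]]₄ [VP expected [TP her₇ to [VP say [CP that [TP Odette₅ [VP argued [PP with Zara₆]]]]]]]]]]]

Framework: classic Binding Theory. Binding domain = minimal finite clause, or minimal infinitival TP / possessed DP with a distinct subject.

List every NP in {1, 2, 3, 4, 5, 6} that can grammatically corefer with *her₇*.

*her* is a pronoun, so Principle B applies: it must be free in its binding domain.
Binding domain of *her₇*: the embedded TP, whose subject is [Nadia₃'s mentor]₄.
*Hana₁* c-commands the pronoun but from outside its binding domain, and is not c-commanded by it → coindexation permitted.
*Ingrid₂* c-commands the pronoun but from outside its binding domain, and is not c-commanded by it → coindexation permitted.
*Nadia₃* and the pronoun do not c-command one another → neither Principle B nor Principle C is at stake; coindexation permitted.
*[Nadia₃'s mentor]₄* c-commands the pronoun within its binding domain → coindexation would violate Principle B.
*Odette₅*: the pronoun c-commands this R-expression → coindexation would violate Principle C on *Odette₅*.
*Zara₆*: the pronoun c-commands this R-expression → coindexation would violate Principle C on *Zara₆*.

{1, 2, 3}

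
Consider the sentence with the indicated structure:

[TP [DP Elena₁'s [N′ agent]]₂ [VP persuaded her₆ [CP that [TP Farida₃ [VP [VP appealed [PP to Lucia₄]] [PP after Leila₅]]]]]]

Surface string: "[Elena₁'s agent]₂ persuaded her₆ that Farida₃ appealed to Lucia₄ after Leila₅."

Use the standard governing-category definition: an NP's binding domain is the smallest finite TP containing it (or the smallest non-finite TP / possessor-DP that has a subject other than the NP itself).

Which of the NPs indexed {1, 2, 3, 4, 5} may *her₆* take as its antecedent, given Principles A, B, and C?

*her* is a pronoun, so Principle B applies: it must be free in its binding domain.
Binding domain of *her₆*: the matrix TP, whose subject is [Elena₁'s agent]₂.
*Elena₁* and the pronoun do not c-command one another → neither Principle B nor Principle C is at stake; coindexation permitted.
*[Elena₁'s agent]₂* c-commands the pronoun within its binding domain → coindexation would violate Principle B.
*Farida₃*: the pronoun c-commands this R-expression → coindexation would violate Principle C on *Farida₃*.
*Lucia₄*: the pronoun c-commands this R-expression → coindexation would violate Principle C on *Lucia₄*.
*Leila₅*: the pronoun c-commands this R-expression → coindexation would violate Principle C on *Leila₅*.

{1}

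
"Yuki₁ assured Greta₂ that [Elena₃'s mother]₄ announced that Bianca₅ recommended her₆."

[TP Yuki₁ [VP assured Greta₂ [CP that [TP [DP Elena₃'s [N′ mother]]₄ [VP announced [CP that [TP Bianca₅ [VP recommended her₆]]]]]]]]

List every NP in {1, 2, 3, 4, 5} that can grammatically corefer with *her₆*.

*her* is a pronoun, so Principle B applies: it must be free in its binding domain.
Binding domain of *her₆*: the embedded TP, whose subject is Bianca₅.
*Yuki₁* c-commands the pronoun but from outside its binding domain, and is not c-commanded by it → coindexation permitted.
*Greta₂* c-commands the pronoun but from outside its binding domain, and is not c-commanded by it → coindexation permitted.
*Elena₃* and the pronoun do not c-command one another → neither Principle B nor Principle C is at stake; coindexation permitted.
*[Elena₃'s mother]₄* c-commands the pronoun but from outside its binding domain, and is not c-commanded by it → coindexation permitted.
*Bianca₅* c-commands the pronoun within its binding domain → coindexation would violate Principle B.

{1, 2, 3, 4}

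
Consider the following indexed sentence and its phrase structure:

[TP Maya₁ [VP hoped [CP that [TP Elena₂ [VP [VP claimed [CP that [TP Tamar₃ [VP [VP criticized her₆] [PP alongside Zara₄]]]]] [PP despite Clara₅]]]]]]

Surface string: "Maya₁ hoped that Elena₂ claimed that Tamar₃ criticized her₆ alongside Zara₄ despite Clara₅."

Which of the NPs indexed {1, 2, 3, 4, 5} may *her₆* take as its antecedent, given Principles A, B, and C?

{1, 2, 4, 5}

*her* is a pronoun, so Principle B applies: it must be free in its binding domain.
Binding domain of *her₆*: the embedded TP, whose subject is Tamar₃.
*Maya₁* c-commands the pronoun but from outside its binding domain, and is not c-commanded by it → coindexation permitted.
*Elena₂* c-commands the pronoun but from outside its binding domain, and is not c-commanded by it → coindexation permitted.
*Tamar₃* c-commands the pronoun within its binding domain → coindexation would violate Principle B.
*Zara₄* and the pronoun do not c-command one another → neither Principle B nor Principle C is at stake; coindexation permitted.
*Clara₅* and the pronoun do not c-command one another → neither Principle B nor Principle C is at stake; coindexation permitted.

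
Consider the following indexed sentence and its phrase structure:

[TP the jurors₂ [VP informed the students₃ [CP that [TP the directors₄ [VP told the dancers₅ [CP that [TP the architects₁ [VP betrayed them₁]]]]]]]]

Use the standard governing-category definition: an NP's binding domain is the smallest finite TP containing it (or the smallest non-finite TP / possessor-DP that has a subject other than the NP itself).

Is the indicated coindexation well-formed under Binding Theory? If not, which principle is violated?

The two coindexed NPs are *the architects₁* and *them₁*.
*them₁* is a pronoun. Its binding domain is the embedded TP, whose subject is the architects₁.
*the architects₁* c-commands it within that domain and carries the same index.
The pronoun is locally bound → Principle B violation.

Principle B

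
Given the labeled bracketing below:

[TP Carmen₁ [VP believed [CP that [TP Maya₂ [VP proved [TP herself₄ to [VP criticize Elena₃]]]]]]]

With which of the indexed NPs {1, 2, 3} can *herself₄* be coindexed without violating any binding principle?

{2}

*herself* is an anaphor, so Principle A applies: it must be bound in its binding domain.
Binding domain of *herself₄*: the embedded TP, whose subject is Maya₂.
*Carmen₁* c-commands the anaphor but is outside its binding domain → cannot satisfy Principle A.
*Maya₂* c-commands the anaphor within its binding domain → licit binder.
*Elena₃* does not c-command the anaphor → cannot bind it.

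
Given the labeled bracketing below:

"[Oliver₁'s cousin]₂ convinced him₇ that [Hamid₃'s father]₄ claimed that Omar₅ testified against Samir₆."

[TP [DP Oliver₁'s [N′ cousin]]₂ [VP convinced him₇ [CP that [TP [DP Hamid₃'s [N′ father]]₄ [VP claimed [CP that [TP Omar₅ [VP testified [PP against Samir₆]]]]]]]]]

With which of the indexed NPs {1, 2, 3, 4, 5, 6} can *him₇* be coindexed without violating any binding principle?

*him* is a pronoun, so Principle B applies: it must be free in its binding domain.
Binding domain of *him₇*: the matrix TP, whose subject is [Oliver₁'s cousin]₂.
*Oliver₁* and the pronoun do not c-command one another → neither Principle B nor Principle C is at stake; coindexation permitted.
*[Oliver₁'s cousin]₂* c-commands the pronoun within its binding domain → coindexation would violate Principle B.
*Hamid₃*: the pronoun c-commands this R-expression → coindexation would violate Principle C on *Hamid₃*.
*[Hamid₃'s father]₄*: the pronoun c-commands this R-expression → coindexation would violate Principle C on *[Hamid₃'s father]₄*.
*Omar₅*: the pronoun c-commands this R-expression → coindexation would violate Principle C on *Omar₅*.
*Samir₆*: the pronoun c-commands this R-expression → coindexation would violate Principle C on *Samir₆*.

{1}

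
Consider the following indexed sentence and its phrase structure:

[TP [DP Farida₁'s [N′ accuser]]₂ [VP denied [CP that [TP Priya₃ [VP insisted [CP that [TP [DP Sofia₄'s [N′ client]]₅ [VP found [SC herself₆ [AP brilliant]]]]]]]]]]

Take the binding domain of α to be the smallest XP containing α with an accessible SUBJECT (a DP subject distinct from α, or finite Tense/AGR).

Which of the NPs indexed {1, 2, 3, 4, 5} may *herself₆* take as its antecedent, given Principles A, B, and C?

{5}

*herself* is an anaphor, so Principle A applies: it must be bound in its binding domain.
Binding domain of *herself₆*: the embedded TP, whose subject is [Sofia₄'s client]₅.
*Farida₁* does not c-command the anaphor → cannot bind it.
*[Farida₁'s accuser]₂* c-commands the anaphor but is outside its binding domain → cannot satisfy Principle A.
*Priya₃* c-commands the anaphor but is outside its binding domain → cannot satisfy Principle A.
*Sofia₄* does not c-command the anaphor → cannot bind it.
*[Sofia₄'s client]₅* c-commands the anaphor within its binding domain → licit binder.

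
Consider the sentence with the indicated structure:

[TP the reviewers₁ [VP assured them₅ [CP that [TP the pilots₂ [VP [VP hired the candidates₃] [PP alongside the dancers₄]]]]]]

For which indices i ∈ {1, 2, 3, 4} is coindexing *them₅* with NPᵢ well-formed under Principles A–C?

*them* is a pronoun, so Principle B applies: it must be free in its binding domain.
Binding domain of *them₅*: the matrix TP, whose subject is the reviewers₁.
*the reviewers₁* c-commands the pronoun within its binding domain → coindexation would violate Principle B.
*the pilots₂*: the pronoun c-commands this R-expression → coindexation would violate Principle C on *the pilots₂*.
*the candidates₃*: the pronoun c-commands this R-expression → coindexation would violate Principle C on *the candidates₃*.
*the dancers₄*: the pronoun c-commands this R-expression → coindexation would violate Principle C on *the dancers₄*.

none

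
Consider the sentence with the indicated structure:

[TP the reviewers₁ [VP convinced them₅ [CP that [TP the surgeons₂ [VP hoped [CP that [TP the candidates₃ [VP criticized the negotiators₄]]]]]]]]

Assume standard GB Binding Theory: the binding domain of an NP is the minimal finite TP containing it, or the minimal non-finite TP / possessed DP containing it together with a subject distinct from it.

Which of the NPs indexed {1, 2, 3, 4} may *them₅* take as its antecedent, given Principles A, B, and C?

*them* is a pronoun, so Principle B applies: it must be free in its binding domain.
Binding domain of *them₅*: the matrix TP, whose subject is the reviewers₁.
*the reviewers₁* c-commands the pronoun within its binding domain → coindexation would violate Principle B.
*the surgeons₂*: the pronoun c-commands this R-expression → coindexation would violate Principle C on *the surgeons₂*.
*the candidates₃*: the pronoun c-commands this R-expression → coindexation would violate Principle C on *the candidates₃*.
*the negotiators₄*: the pronoun c-commands this R-expression → coindexation would violate Principle C on *the negotiators₄*.

none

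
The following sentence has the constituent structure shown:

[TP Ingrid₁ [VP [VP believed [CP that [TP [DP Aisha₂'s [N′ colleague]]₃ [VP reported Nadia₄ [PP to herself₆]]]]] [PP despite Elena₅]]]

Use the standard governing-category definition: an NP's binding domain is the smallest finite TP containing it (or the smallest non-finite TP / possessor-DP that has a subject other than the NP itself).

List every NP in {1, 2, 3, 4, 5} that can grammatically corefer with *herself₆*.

{3, 4}

*herself* is an anaphor, so Principle A applies: it must be bound in its binding domain.
Binding domain of *herself₆*: the embedded TP, whose subject is [Aisha₂'s colleague]₃.
*Ingrid₁* c-commands the anaphor but is outside its binding domain → cannot satisfy Principle A.
*Aisha₂* does not c-command the anaphor → cannot bind it.
*[Aisha₂'s colleague]₃* c-commands the anaphor within its binding domain → licit binder.
*Nadia₄* c-commands the anaphor within its binding domain → licit binder.
*Elena₅* does not c-command the anaphor → cannot bind it.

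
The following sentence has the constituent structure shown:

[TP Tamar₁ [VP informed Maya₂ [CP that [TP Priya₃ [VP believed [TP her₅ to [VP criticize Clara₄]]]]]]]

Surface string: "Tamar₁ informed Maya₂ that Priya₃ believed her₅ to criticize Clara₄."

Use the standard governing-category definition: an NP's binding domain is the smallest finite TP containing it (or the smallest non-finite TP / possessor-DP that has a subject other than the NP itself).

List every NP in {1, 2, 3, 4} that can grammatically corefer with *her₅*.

*her* is a pronoun, so Principle B applies: it must be free in its binding domain.
Binding domain of *her₅*: the embedded TP, whose subject is Priya₃.
*Tamar₁* c-commands the pronoun but from outside its binding domain, and is not c-commanded by it → coindexation permitted.
*Maya₂* c-commands the pronoun but from outside its binding domain, and is not c-commanded by it → coindexation permitted.
*Priya₃* c-commands the pronoun within its binding domain → coindexation would violate Principle B.
*Clara₄*: the pronoun c-commands this R-expression → coindexation would violate Principle C on *Clara₄*.

{1, 2}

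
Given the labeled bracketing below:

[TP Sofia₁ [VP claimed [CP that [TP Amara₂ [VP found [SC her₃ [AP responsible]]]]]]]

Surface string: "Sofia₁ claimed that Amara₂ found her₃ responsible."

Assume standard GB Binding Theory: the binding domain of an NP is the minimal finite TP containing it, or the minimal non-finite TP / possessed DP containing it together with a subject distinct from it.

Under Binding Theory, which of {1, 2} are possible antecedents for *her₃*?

*her* is a pronoun, so Principle B applies: it must be free in its binding domain.
Binding domain of *her₃*: the embedded TP, whose subject is Amara₂.
*Sofia₁* c-commands the pronoun but from outside its binding domain, and is not c-commanded by it → coindexation permitted.
*Amara₂* c-commands the pronoun within its binding domain → coindexation would violate Principle B.

{1}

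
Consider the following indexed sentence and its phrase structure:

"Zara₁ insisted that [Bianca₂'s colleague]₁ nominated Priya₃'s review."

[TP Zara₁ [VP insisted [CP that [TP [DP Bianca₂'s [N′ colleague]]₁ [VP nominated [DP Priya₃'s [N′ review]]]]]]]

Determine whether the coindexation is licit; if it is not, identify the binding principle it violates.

Principle C

The two coindexed NPs are *[Bianca₂'s colleague]₁* and *Zara₁*.
*[Bianca₂'s colleague]₁* is an R-expression. Principle C requires it to be free everywhere.
*Zara₁* c-commands it and carries the same index.
The R-expression is bound → Principle C violation.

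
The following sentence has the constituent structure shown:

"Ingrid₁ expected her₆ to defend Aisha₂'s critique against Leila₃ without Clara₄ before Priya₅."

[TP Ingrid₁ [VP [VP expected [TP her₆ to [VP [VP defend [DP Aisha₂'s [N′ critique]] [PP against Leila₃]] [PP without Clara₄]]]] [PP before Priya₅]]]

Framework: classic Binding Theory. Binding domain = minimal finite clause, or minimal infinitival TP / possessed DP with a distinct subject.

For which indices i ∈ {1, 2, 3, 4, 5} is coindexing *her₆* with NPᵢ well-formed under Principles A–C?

{5}

*her* is a pronoun, so Principle B applies: it must be free in its binding domain.
Binding domain of *her₆*: the matrix TP, whose subject is Ingrid₁.
*Ingrid₁* c-commands the pronoun within its binding domain → coindexation would violate Principle B.
*Aisha₂*: the pronoun c-commands this R-expression → coindexation would violate Principle C on *Aisha₂*.
*Leila₃*: the pronoun c-commands this R-expression → coindexation would violate Principle C on *Leila₃*.
*Clara₄*: the pronoun c-commands this R-expression → coindexation would violate Principle C on *Clara₄*.
*Priya₅* and the pronoun do not c-command one another → neither Principle B nor Principle C is at stake; coindexation permitted.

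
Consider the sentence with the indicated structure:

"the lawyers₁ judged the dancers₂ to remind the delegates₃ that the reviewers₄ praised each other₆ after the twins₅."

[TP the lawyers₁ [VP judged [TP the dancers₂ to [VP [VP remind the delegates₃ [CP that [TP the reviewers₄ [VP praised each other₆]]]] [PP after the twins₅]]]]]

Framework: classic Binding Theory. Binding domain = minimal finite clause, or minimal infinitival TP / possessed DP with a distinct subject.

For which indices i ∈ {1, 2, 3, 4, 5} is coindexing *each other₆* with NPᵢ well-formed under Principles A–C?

{4}

*each other* is an anaphor, so Principle A applies: it must be bound in its binding domain.
Binding domain of *each other₆*: the embedded TP, whose subject is the reviewers₄.
*the lawyers₁* c-commands the anaphor but is outside its binding domain → cannot satisfy Principle A.
*the dancers₂* c-commands the anaphor but is outside its binding domain → cannot satisfy Principle A.
*the delegates₃* c-commands the anaphor but is outside its binding domain → cannot satisfy Principle A.
*the reviewers₄* c-commands the anaphor within its binding domain → licit binder.
*the twins₅* does not c-command the anaphor → cannot bind it.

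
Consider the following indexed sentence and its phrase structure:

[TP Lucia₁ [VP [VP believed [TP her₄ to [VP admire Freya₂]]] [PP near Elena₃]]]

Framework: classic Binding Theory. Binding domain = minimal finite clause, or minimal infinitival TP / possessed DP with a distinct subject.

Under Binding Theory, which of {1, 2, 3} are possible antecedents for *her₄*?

*her* is a pronoun, so Principle B applies: it must be free in its binding domain.
Binding domain of *her₄*: the matrix TP, whose subject is Lucia₁.
*Lucia₁* c-commands the pronoun within its binding domain → coindexation would violate Principle B.
*Freya₂*: the pronoun c-commands this R-expression → coindexation would violate Principle C on *Freya₂*.
*Elena₃* and the pronoun do not c-command one another → neither Principle B nor Principle C is at stake; coindexation permitted.

{3}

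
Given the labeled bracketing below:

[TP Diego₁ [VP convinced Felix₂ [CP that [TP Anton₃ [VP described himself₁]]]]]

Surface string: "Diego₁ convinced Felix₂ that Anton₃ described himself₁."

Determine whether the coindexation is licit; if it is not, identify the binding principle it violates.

The two coindexed NPs are *Diego₁* and *himself₁*.
*himself₁* is an anaphor. Principle A requires it to be bound within its binding domain — the embedded TP, whose subject is Anton₃.
Within that domain it is c-commanded by *Anton₃*, which does not share its index.
*Diego₁* does c-command the anaphor, but from outside its binding domain.
The anaphor is unbound in its domain → Principle A violation.

Principle A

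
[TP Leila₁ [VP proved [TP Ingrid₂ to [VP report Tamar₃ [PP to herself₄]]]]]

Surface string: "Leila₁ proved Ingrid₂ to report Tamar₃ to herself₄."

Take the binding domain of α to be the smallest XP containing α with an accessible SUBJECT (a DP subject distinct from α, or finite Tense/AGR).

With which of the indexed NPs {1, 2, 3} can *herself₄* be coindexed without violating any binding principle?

*herself* is an anaphor, so Principle A applies: it must be bound in its binding domain.
Binding domain of *herself₄*: the embedded TP, whose subject is Ingrid₂.
*Leila₁* c-commands the anaphor but is outside its binding domain → cannot satisfy Principle A.
*Ingrid₂* c-commands the anaphor within its binding domain → licit binder.
*Tamar₃* c-commands the anaphor within its binding domain → licit binder.

{2, 3}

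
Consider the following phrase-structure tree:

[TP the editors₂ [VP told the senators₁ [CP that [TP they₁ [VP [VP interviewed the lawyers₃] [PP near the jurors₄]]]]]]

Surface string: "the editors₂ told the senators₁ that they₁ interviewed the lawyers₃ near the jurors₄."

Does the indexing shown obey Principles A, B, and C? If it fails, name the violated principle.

grammatical

The two coindexed NPs are *the senators₁* and *they₁*.
*they₁* is a pronoun; nothing c-commands it within its binding domain (the embedded TP.), so Principle B holds trivially.
*the senators₁* is an R-expression; *they₁* does not c-command it, and no other NP shares its index, so Principle C is satisfied.
All principles are respected.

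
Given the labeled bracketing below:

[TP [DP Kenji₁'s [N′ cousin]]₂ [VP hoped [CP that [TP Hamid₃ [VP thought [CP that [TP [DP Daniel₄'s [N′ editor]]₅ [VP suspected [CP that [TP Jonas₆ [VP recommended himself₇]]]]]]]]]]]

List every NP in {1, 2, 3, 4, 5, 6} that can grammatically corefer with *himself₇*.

*himself* is an anaphor, so Principle A applies: it must be bound in its binding domain.
Binding domain of *himself₇*: the embedded TP, whose subject is Jonas₆.
*Kenji₁* does not c-command the anaphor → cannot bind it.
*[Kenji₁'s cousin]₂* c-commands the anaphor but is outside its binding domain → cannot satisfy Principle A.
*Hamid₃* c-commands the anaphor but is outside its binding domain → cannot satisfy Principle A.
*Daniel₄* does not c-command the anaphor → cannot bind it.
*[Daniel₄'s editor]₅* c-commands the anaphor but is outside its binding domain → cannot satisfy Principle A.
*Jonas₆* c-commands the anaphor within its binding domain → licit binder.

{6}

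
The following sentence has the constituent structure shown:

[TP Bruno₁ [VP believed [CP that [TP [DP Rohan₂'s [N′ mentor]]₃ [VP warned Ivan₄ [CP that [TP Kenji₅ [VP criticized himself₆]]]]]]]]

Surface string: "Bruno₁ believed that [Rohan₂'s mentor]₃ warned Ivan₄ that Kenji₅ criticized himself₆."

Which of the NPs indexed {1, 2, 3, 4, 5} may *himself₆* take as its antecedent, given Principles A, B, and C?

{5}

*himself* is an anaphor, so Principle A applies: it must be bound in its binding domain.
Binding domain of *himself₆*: the embedded TP, whose subject is Kenji₅.
*Bruno₁* c-commands the anaphor but is outside its binding domain → cannot satisfy Principle A.
*Rohan₂* does not c-command the anaphor → cannot bind it.
*[Rohan₂'s mentor]₃* c-commands the anaphor but is outside its binding domain → cannot satisfy Principle A.
*Ivan₄* c-commands the anaphor but is outside its binding domain → cannot satisfy Principle A.
*Kenji₅* c-commands the anaphor within its binding domain → licit binder.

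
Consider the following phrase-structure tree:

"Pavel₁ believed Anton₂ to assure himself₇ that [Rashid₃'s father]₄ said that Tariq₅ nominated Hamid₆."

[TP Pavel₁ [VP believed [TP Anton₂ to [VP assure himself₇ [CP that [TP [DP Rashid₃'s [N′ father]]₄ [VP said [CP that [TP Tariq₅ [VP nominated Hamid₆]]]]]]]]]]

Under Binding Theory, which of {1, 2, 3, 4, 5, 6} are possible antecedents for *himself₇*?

{2}

*himself* is an anaphor, so Principle A applies: it must be bound in its binding domain.
Binding domain of *himself₇*: the embedded TP, whose subject is Anton₂.
*Pavel₁* c-commands the anaphor but is outside its binding domain → cannot satisfy Principle A.
*Anton₂* c-commands the anaphor within its binding domain → licit binder.
*Rashid₃* does not c-command the anaphor → cannot bind it.
*[Rashid₃'s father]₄* does not c-command the anaphor → cannot bind it.
*Tariq₅* does not c-command the anaphor → cannot bind it.
*Hamid₆* does not c-command the anaphor → cannot bind it.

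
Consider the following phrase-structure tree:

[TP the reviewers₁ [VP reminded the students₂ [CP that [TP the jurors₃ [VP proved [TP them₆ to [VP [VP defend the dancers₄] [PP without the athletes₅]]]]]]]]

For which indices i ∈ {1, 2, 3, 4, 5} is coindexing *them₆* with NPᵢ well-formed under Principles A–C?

*them* is a pronoun, so Principle B applies: it must be free in its binding domain.
Binding domain of *them₆*: the embedded TP, whose subject is the jurors₃.
*the reviewers₁* c-commands the pronoun but from outside its binding domain, and is not c-commanded by it → coindexation permitted.
*the students₂* c-commands the pronoun but from outside its binding domain, and is not c-commanded by it → coindexation permitted.
*the jurors₃* c-commands the pronoun within its binding domain → coindexation would violate Principle B.
*the dancers₄*: the pronoun c-commands this R-expression → coindexation would violate Principle C on *the dancers₄*.
*the athletes₅*: the pronoun c-commands this R-expression → coindexation would violate Principle C on *the athletes₅*.

{1, 2}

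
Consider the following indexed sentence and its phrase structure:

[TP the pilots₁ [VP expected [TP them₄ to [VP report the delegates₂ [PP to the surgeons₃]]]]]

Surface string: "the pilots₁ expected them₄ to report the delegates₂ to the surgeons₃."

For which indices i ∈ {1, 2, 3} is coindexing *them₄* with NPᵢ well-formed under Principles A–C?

none

*them* is a pronoun, so Principle B applies: it must be free in its binding domain.
Binding domain of *them₄*: the matrix TP, whose subject is the pilots₁.
*the pilots₁* c-commands the pronoun within its binding domain → coindexation would violate Principle B.
*the delegates₂*: the pronoun c-commands this R-expression → coindexation would violate Principle C on *the delegates₂*.
*the surgeons₃*: the pronoun c-commands this R-expression → coindexation would violate Principle C on *the surgeons₃*.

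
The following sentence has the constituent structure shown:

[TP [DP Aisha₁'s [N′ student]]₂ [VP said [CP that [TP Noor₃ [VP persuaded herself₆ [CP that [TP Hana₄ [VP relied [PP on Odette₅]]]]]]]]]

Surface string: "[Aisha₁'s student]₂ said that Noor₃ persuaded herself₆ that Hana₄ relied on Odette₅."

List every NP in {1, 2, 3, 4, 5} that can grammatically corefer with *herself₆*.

*herself* is an anaphor, so Principle A applies: it must be bound in its binding domain.
Binding domain of *herself₆*: the embedded TP, whose subject is Noor₃.
*Aisha₁* does not c-command the anaphor → cannot bind it.
*[Aisha₁'s student]₂* c-commands the anaphor but is outside its binding domain → cannot satisfy Principle A.
*Noor₃* c-commands the anaphor within its binding domain → licit binder.
*Hana₄* does not c-command the anaphor → cannot bind it.
*Odette₅* does not c-command the anaphor → cannot bind it.

{3}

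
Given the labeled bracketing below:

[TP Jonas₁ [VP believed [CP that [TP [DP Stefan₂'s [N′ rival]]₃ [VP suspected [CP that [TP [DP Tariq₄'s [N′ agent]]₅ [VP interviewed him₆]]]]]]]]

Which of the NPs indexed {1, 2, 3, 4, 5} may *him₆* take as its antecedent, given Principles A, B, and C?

*him* is a pronoun, so Principle B applies: it must be free in its binding domain.
Binding domain of *him₆*: the embedded TP, whose subject is [Tariq₄'s agent]₅.
*Jonas₁* c-commands the pronoun but from outside its binding domain, and is not c-commanded by it → coindexation permitted.
*Stefan₂* and the pronoun do not c-command one another → neither Principle B nor Principle C is at stake; coindexation permitted.
*[Stefan₂'s rival]₃* c-commands the pronoun but from outside its binding domain, and is not c-commanded by it → coindexation permitted.
*Tariq₄* and the pronoun do not c-command one another → neither Principle B nor Principle C is at stake; coindexation permitted.
*[Tariq₄'s agent]₅* c-commands the pronoun within its binding domain → coindexation would violate Principle B.

{1, 2, 3, 4}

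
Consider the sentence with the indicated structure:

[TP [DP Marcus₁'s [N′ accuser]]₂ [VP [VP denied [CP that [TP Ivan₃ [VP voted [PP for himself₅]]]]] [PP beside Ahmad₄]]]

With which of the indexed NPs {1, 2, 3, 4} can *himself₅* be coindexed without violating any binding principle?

{3}

*himself* is an anaphor, so Principle A applies: it must be bound in its binding domain.
Binding domain of *himself₅*: the embedded TP, whose subject is Ivan₃.
*Marcus₁* does not c-command the anaphor → cannot bind it.
*[Marcus₁'s accuser]₂* c-commands the anaphor but is outside its binding domain → cannot satisfy Principle A.
*Ivan₃* c-commands the anaphor within its binding domain → licit binder.
*Ahmad₄* does not c-command the anaphor → cannot bind it.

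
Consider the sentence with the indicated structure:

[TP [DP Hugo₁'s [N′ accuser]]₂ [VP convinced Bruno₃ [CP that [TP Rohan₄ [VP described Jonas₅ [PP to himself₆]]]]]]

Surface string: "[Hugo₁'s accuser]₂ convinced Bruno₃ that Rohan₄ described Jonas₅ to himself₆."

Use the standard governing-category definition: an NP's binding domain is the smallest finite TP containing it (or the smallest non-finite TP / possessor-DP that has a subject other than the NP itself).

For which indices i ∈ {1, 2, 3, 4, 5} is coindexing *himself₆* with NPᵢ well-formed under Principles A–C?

*himself* is an anaphor, so Principle A applies: it must be bound in its binding domain.
Binding domain of *himself₆*: the embedded TP, whose subject is Rohan₄.
*Hugo₁* does not c-command the anaphor → cannot bind it.
*[Hugo₁'s accuser]₂* c-commands the anaphor but is outside its binding domain → cannot satisfy Principle A.
*Bruno₃* c-commands the anaphor but is outside its binding domain → cannot satisfy Principle A.
*Rohan₄* c-commands the anaphor within its binding domain → licit binder.
*Jonas₅* c-commands the anaphor within its binding domain → licit binder.

{4, 5}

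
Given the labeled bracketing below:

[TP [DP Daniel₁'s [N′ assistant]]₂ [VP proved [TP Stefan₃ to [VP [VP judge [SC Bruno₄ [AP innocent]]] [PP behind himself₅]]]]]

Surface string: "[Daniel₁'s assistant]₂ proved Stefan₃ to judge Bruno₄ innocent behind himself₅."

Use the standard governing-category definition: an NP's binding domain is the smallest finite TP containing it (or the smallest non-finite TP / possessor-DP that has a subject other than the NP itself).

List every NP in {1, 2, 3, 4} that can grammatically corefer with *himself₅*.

{3}

*himself* is an anaphor, so Principle A applies: it must be bound in its binding domain.
Binding domain of *himself₅*: the embedded TP, whose subject is Stefan₃.
*Daniel₁* does not c-command the anaphor → cannot bind it.
*[Daniel₁'s assistant]₂* c-commands the anaphor but is outside its binding domain → cannot satisfy Principle A.
*Stefan₃* c-commands the anaphor within its binding domain → licit binder.
*Bruno₄* does not c-command the anaphor → cannot bind it.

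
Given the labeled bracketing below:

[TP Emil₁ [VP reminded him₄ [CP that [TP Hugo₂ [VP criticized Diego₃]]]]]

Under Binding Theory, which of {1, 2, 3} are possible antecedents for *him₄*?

*him* is a pronoun, so Principle B applies: it must be free in its binding domain.
Binding domain of *him₄*: the matrix TP, whose subject is Emil₁.
*Emil₁* c-commands the pronoun within its binding domain → coindexation would violate Principle B.
*Hugo₂*: the pronoun c-commands this R-expression → coindexation would violate Principle C on *Hugo₂*.
*Diego₃*: the pronoun c-commands this R-expression → coindexation would violate Principle C on *Diego₃*.

none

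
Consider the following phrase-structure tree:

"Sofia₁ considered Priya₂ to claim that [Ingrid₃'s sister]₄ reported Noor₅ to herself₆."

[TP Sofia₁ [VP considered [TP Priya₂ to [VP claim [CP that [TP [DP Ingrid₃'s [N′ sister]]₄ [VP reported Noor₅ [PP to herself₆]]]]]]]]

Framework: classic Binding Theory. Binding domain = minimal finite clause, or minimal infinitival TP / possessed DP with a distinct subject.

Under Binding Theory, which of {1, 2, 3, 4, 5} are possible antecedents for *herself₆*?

*herself* is an anaphor, so Principle A applies: it must be bound in its binding domain.
Binding domain of *herself₆*: the embedded TP, whose subject is [Ingrid₃'s sister]₄.
*Sofia₁* c-commands the anaphor but is outside its binding domain → cannot satisfy Principle A.
*Priya₂* c-commands the anaphor but is outside its binding domain → cannot satisfy Principle A.
*Ingrid₃* does not c-command the anaphor → cannot bind it.
*[Ingrid₃'s sister]₄* c-commands the anaphor within its binding domain → licit binder.
*Noor₅* c-commands the anaphor within its binding domain → licit binder.

{4, 5}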